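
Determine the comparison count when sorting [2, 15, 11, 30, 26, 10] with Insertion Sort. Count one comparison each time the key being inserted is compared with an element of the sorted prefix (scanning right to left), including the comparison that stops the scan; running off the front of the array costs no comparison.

Insert 15: 2 <= 15 (stop) = 1 comparison(s) -> [2, 15, 11, 30, 26, 10]
Insert 11: 15 > 11 (shift), 2 <= 11 (stop) = 2 comparison(s) -> [2, 11, 15, 30, 26, 10]
Insert 30: 15 <= 30 (stop) = 1 comparison(s) -> [2, 11, 15, 30, 26, 10]
Insert 26: 30 > 26 (shift), 15 <= 26 (stop) = 2 comparison(s) -> [2, 11, 15, 26, 30, 10]
Insert 10: 30 > 10 (shift), 26 > 10 (shift), 15 > 10 (shift), 11 > 10 (shift), 2 <= 10 (stop) = 5 comparison(s) -> [2, 10, 11, 15, 26, 30]
Total comparisons: 1 + 2 + 1 + 2 + 5 = 11


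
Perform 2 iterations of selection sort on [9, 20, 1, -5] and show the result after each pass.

Pass 1: Select minimum -5 at index 3, swap -> [-5, 20, 1, 9]
Pass 2: Select minimum 1 at index 2, swap -> [-5, 1, 20, 9]


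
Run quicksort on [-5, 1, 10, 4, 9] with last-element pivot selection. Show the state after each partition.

Partition 1: pivot=9 at index 3 -> [-5, 1, 4, 9, 10]
Partition 2: pivot=4 at index 2 -> [-5, 1, 4, 9, 10]
Partition 3: pivot=1 at index 1 -> [-5, 1, 4, 9, 10]


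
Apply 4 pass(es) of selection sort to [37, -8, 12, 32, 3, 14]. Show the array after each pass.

Pass 1: Select minimum -8 at index 1, swap -> [-8, 37, 12, 32, 3, 14]
Pass 2: Select minimum 3 at index 4, swap -> [-8, 3, 12, 32, 37, 14]
Pass 3: Select minimum 12 at index 2, swap -> [-8, 3, 12, 32, 37, 14]
Pass 4: Select minimum 14 at index 5, swap -> [-8, 3, 12, 14, 37, 32]


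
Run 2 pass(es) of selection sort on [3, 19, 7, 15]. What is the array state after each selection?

Pass 1: Select minimum 3 at index 0, swap -> [3, 19, 7, 15]
Pass 2: Select minimum 7 at index 2, swap -> [3, 7, 19, 15]


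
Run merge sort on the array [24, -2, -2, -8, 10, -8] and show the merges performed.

Divide and conquer:
  Merge [-2] + [-2] -> [-2, -2]
  Merge [24] + [-2, -2] -> [-2, -2, 24]
  Merge [10] + [-8] -> [-8, 10]
  Merge [-8] + [-8, 10] -> [-8, -8, 10]
  Merge [-2, -2, 24] + [-8, -8, 10] -> [-8, -8, -2, -2, 10, 24]


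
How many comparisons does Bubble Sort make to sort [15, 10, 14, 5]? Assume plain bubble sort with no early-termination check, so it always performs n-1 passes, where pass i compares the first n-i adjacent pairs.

Pass 1: compare adjacent pairs (0,1)..(2,3) = 3 comparison(s), 3 swap(s) -> [10, 14, 5, 15]
Pass 2: compare adjacent pairs (0,1)..(1,2) = 2 comparison(s), 1 swap(s) -> [10, 5, 14, 15]
Pass 3: compare adjacent pairs (0,1)..(0,1) = 1 comparison(s), 1 swap(s) -> [5, 10, 14, 15]
Total comparisons: 3 + 2 + 1 = 6


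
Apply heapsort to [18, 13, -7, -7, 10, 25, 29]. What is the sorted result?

Build heap: [29, 13, 25, -7, 10, 18, -7]
Extract 29: [25, 13, 18, -7, 10, -7, 29]
Extract 25: [18, 13, -7, -7, 10, 25, 29]
Extract 18: [13, 10, -7, -7, 18, 25, 29]
Extract 13: [10, -7, -7, 13, 18, 25, 29]
Extract 10: [-7, -7, 10, 13, 18, 25, 29]
Extract -7: [-7, -7, 10, 13, 18, 25, 29]


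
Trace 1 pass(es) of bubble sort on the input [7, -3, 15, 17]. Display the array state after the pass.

After pass 1: [-3, 7, 15, 17] (1 swaps)
Total swaps: 1


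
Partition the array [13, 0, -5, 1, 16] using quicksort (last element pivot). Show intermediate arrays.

Partition 1: pivot=16 at index 4 -> [13, 0, -5, 1, 16]
Partition 2: pivot=1 at index 2 -> [0, -5, 1, 13, 16]
Partition 3: pivot=-5 at index 0 -> [-5, 0, 1, 13, 16]


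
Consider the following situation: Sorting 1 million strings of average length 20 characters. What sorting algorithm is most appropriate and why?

Best choice: MSD radix sort or Mergesort
Reason: MSD radix sort is a non-comparison sort that buckets the strings by successive character positions, running in time proportional to the total number of characters examined rather than O(n log n) string comparisons; mergesort is a stable O(n log n)-comparison alternative that works for arbitrary variable-length keys


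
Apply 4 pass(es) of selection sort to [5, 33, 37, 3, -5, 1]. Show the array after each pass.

Pass 1: Select minimum -5 at index 4, swap -> [-5, 33, 37, 3, 5, 1]
Pass 2: Select minimum 1 at index 5, swap -> [-5, 1, 37, 3, 5, 33]
Pass 3: Select minimum 3 at index 3, swap -> [-5, 1, 3, 37, 5, 33]
Pass 4: Select minimum 5 at index 4, swap -> [-5, 1, 3, 5, 37, 33]


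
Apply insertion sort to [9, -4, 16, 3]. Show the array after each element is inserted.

First element 9 is already 'sorted'
Insert -4: shifted 1 elements -> [-4, 9, 16, 3]
Insert 16: shifted 0 elements -> [-4, 9, 16, 3]
Insert 3: shifted 2 elements -> [-4, 3, 9, 16]


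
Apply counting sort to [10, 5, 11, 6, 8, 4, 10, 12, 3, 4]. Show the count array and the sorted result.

Count array: [0, 0, 0, 1, 2, 1, 1, 0, 1, 0, 2, 1, 1]
(count[i] = number of elements equal to i)
Cumulative count: [0, 0, 0, 1, 3, 4, 5, 5, 6, 6, 8, 9, 10]
Sorted: [3, 4, 4, 5, 6, 8, 10, 10, 11, 12]


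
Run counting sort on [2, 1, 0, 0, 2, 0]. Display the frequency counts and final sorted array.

Count array: [3, 1, 2]
(count[i] = number of elements equal to i)
Cumulative count: [3, 4, 6]
Sorted: [0, 0, 0, 1, 2, 2]


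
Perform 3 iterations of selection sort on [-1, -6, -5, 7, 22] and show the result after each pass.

Pass 1: Select minimum -6 at index 1, swap -> [-6, -1, -5, 7, 22]
Pass 2: Select minimum -5 at index 2, swap -> [-6, -5, -1, 7, 22]
Pass 3: Select minimum -1 at index 2, swap -> [-6, -5, -1, 7, 22]


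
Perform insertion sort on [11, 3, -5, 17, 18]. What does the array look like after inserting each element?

First element 11 is already 'sorted'
Insert 3: shifted 1 elements -> [3, 11, -5, 17, 18]
Insert -5: shifted 2 elements -> [-5, 3, 11, 17, 18]
Insert 17: shifted 0 elements -> [-5, 3, 11, 17, 18]
Insert 18: shifted 0 elements -> [-5, 3, 11, 17, 18]


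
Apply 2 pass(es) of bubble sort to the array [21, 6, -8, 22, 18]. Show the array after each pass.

After pass 1: [6, -8, 21, 18, 22] (3 swaps)
After pass 2: [-8, 6, 18, 21, 22] (2 swaps)
Total swaps: 5


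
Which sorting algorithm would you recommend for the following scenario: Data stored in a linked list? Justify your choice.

Best choice: Merge sort
Reason: Merge sort doesn't require random access; can be done in O(1) extra space for linked lists


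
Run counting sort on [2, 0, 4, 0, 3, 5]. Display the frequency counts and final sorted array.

Count array: [2, 0, 1, 1, 1, 1]
(count[i] = number of elements equal to i)
Cumulative count: [2, 2, 3, 4, 5, 6]
Sorted: [0, 0, 2, 3, 4, 5]


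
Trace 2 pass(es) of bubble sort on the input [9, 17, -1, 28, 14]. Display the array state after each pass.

After pass 1: [9, -1, 17, 14, 28] (2 swaps)
After pass 2: [-1, 9, 14, 17, 28] (2 swaps)
Total swaps: 4


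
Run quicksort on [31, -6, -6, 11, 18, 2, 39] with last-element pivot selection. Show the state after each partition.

Partition 1: pivot=39 at index 6 -> [31, -6, -6, 11, 18, 2, 39]
Partition 2: pivot=2 at index 2 -> [-6, -6, 2, 11, 18, 31, 39]
Partition 3: pivot=-6 at index 1 -> [-6, -6, 2, 11, 18, 31, 39]
Partition 4: pivot=31 at index 5 -> [-6, -6, 2, 11, 18, 31, 39]
Partition 5: pivot=18 at index 4 -> [-6, -6, 2, 11, 18, 31, 39]


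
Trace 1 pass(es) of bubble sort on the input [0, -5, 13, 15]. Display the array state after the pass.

After pass 1: [-5, 0, 13, 15] (1 swaps)
Total swaps: 1


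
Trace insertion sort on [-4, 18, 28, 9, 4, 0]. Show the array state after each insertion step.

First element -4 is already 'sorted'
Insert 18: shifted 0 elements -> [-4, 18, 28, 9, 4, 0]
Insert 28: shifted 0 elements -> [-4, 18, 28, 9, 4, 0]
Insert 9: shifted 2 elements -> [-4, 9, 18, 28, 4, 0]
Insert 4: shifted 3 elements -> [-4, 4, 9, 18, 28, 0]
Insert 0: shifted 4 elements -> [-4, 0, 4, 9, 18, 28]


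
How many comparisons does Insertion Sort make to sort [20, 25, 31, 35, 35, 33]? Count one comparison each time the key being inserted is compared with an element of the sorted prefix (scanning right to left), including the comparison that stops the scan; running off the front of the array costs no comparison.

Insert 25: 20 <= 25 (stop) = 1 comparison(s) -> [20, 25, 31, 35, 35, 33]
Insert 31: 25 <= 31 (stop) = 1 comparison(s) -> [20, 25, 31, 35, 35, 33]
Insert 35: 31 <= 35 (stop) = 1 comparison(s) -> [20, 25, 31, 35, 35, 33]
Insert 35: 35 <= 35 (stop) = 1 comparison(s) -> [20, 25, 31, 35, 35, 33]
Insert 33: 35 > 33 (shift), 35 > 33 (shift), 31 <= 33 (stop) = 3 comparison(s) -> [20, 25, 31, 33, 35, 35]
Total comparisons: 1 + 1 + 1 + 1 + 3 = 7


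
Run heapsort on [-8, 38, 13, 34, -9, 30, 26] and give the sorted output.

Build heap: [38, 34, 30, -8, -9, 13, 26]
Extract 38: [34, 26, 30, -8, -9, 13, 38]
Extract 34: [30, 26, 13, -8, -9, 34, 38]
Extract 30: [26, -8, 13, -9, 30, 34, 38]
Extract 26: [13, -8, -9, 26, 30, 34, 38]
Extract 13: [-8, -9, 13, 26, 30, 34, 38]
Extract -8: [-9, -8, 13, 26, 30, 34, 38]


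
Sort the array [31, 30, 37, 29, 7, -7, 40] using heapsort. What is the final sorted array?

Build heap: [40, 30, 37, 29, 7, -7, 31]
Extract 40: [37, 30, 31, 29, 7, -7, 40]
Extract 37: [31, 30, -7, 29, 7, 37, 40]
Extract 31: [30, 29, -7, 7, 31, 37, 40]
Extract 30: [29, 7, -7, 30, 31, 37, 40]
Extract 29: [7, -7, 29, 30, 31, 37, 40]
Extract 7: [-7, 7, 29, 30, 31, 37, 40]


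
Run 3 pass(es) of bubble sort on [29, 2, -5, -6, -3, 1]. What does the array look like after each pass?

After pass 1: [2, -5, -6, -3, 1, 29] (5 swaps)
After pass 2: [-5, -6, -3, 1, 2, 29] (4 swaps)
After pass 3: [-6, -5, -3, 1, 2, 29] (1 swaps)
Total swaps: 10


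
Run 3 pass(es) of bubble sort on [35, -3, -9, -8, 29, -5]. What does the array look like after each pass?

After pass 1: [-3, -9, -8, 29, -5, 35] (5 swaps)
After pass 2: [-9, -8, -3, -5, 29, 35] (3 swaps)
After pass 3: [-9, -8, -5, -3, 29, 35] (1 swaps)
Total swaps: 9


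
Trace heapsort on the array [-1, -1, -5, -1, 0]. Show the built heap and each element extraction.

Build heap: [0, -1, -5, -1, -1]
Extract 0: [-1, -1, -5, -1, 0]
Extract -1: [-1, -1, -5, -1, 0]
Extract -1: [-1, -5, -1, -1, 0]
Extract -1: [-5, -1, -1, -1, 0]


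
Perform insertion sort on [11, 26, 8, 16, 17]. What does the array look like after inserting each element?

First element 11 is already 'sorted'
Insert 26: shifted 0 elements -> [11, 26, 8, 16, 17]
Insert 8: shifted 2 elements -> [8, 11, 26, 16, 17]
Insert 16: shifted 1 elements -> [8, 11, 16, 26, 17]
Insert 17: shifted 1 elements -> [8, 11, 16, 17, 26]


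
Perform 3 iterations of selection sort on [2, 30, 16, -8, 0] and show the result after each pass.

Pass 1: Select minimum -8 at index 3, swap -> [-8, 30, 16, 2, 0]
Pass 2: Select minimum 0 at index 4, swap -> [-8, 0, 16, 2, 30]
Pass 3: Select minimum 2 at index 3, swap -> [-8, 0, 2, 16, 30]


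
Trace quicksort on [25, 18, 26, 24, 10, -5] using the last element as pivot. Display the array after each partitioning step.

Partition 1: pivot=-5 at index 0 -> [-5, 18, 26, 24, 10, 25]
Partition 2: pivot=25 at index 4 -> [-5, 18, 24, 10, 25, 26]
Partition 3: pivot=10 at index 1 -> [-5, 10, 24, 18, 25, 26]
Partition 4: pivot=18 at index 2 -> [-5, 10, 18, 24, 25, 26]


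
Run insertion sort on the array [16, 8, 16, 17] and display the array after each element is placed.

First element 16 is already 'sorted'
Insert 8: shifted 1 elements -> [8, 16, 16, 17]
Insert 16: shifted 0 elements -> [8, 16, 16, 17]
Insert 17: shifted 0 elements -> [8, 16, 16, 17]


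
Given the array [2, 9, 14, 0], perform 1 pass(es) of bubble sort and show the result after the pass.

After pass 1: [2, 9, 0, 14] (1 swaps)
Total swaps: 1


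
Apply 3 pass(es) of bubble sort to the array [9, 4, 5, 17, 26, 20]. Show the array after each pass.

After pass 1: [4, 5, 9, 17, 20, 26] (3 swaps)
After pass 2: [4, 5, 9, 17, 20, 26] (0 swaps)
After pass 3: [4, 5, 9, 17, 20, 26] (0 swaps)
Total swaps: 3


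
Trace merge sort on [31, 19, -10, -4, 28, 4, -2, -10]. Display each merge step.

Divide and conquer:
  Merge [31] + [19] -> [19, 31]
  Merge [-10] + [-4] -> [-10, -4]
  Merge [19, 31] + [-10, -4] -> [-10, -4, 19, 31]
  Merge [28] + [4] -> [4, 28]
  Merge [-2] + [-10] -> [-10, -2]
  Merge [4, 28] + [-10, -2] -> [-10, -2, 4, 28]
  Merge [-10, -4, 19, 31] + [-10, -2, 4, 28] -> [-10, -10, -4, -2, 4, 19, 28, 31]


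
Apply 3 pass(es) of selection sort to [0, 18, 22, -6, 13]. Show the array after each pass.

Pass 1: Select minimum -6 at index 3, swap -> [-6, 18, 22, 0, 13]
Pass 2: Select minimum 0 at index 3, swap -> [-6, 0, 22, 18, 13]
Pass 3: Select minimum 13 at index 4, swap -> [-6, 0, 13, 18, 22]


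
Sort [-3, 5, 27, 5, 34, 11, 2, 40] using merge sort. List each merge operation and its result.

Divide and conquer:
  Merge [-3] + [5] -> [-3, 5]
  Merge [27] + [5] -> [5, 27]
  Merge [-3, 5] + [5, 27] -> [-3, 5, 5, 27]
  Merge [34] + [11] -> [11, 34]
  Merge [2] + [40] -> [2, 40]
  Merge [11, 34] + [2, 40] -> [2, 11, 34, 40]
  Merge [-3, 5, 5, 27] + [2, 11, 34, 40] -> [-3, 2, 5, 5, 11, 27, 34, 40]


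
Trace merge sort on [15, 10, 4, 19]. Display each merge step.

Divide and conquer:
  Merge [15] + [10] -> [10, 15]
  Merge [4] + [19] -> [4, 19]
  Merge [10, 15] + [4, 19] -> [4, 10, 15, 19]


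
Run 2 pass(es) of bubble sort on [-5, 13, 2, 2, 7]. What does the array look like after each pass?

After pass 1: [-5, 2, 2, 7, 13] (3 swaps)
After pass 2: [-5, 2, 2, 7, 13] (0 swaps)
Total swaps: 3


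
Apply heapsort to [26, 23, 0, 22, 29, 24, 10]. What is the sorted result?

Build heap: [29, 26, 24, 22, 23, 0, 10]
Extract 29: [26, 23, 24, 22, 10, 0, 29]
Extract 26: [24, 23, 0, 22, 10, 26, 29]
Extract 24: [23, 22, 0, 10, 24, 26, 29]
Extract 23: [22, 10, 0, 23, 24, 26, 29]
Extract 22: [10, 0, 22, 23, 24, 26, 29]
Extract 10: [0, 10, 22, 23, 24, 26, 29]


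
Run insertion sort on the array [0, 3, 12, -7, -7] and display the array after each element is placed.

First element 0 is already 'sorted'
Insert 3: shifted 0 elements -> [0, 3, 12, -7, -7]
Insert 12: shifted 0 elements -> [0, 3, 12, -7, -7]
Insert -7: shifted 3 elements -> [-7, 0, 3, 12, -7]
Insert -7: shifted 3 elements -> [-7, -7, 0, 3, 12]


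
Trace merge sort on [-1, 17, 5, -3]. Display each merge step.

Divide and conquer:
  Merge [-1] + [17] -> [-1, 17]
  Merge [5] + [-3] -> [-3, 5]
  Merge [-1, 17] + [-3, 5] -> [-3, -1, 5, 17]


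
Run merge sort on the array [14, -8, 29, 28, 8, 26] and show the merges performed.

Divide and conquer:
  Merge [-8] + [29] -> [-8, 29]
  Merge [14] + [-8, 29] -> [-8, 14, 29]
  Merge [8] + [26] -> [8, 26]
  Merge [28] + [8, 26] -> [8, 26, 28]
  Merge [-8, 14, 29] + [8, 26, 28] -> [-8, 8, 14, 26, 28, 29]


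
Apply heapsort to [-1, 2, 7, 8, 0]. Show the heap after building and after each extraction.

Build heap: [8, 2, 7, -1, 0]
Extract 8: [7, 2, 0, -1, 8]
Extract 7: [2, -1, 0, 7, 8]
Extract 2: [0, -1, 2, 7, 8]
Extract 0: [-1, 0, 2, 7, 8]


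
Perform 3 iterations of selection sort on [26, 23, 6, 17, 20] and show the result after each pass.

Pass 1: Select minimum 6 at index 2, swap -> [6, 23, 26, 17, 20]
Pass 2: Select minimum 17 at index 3, swap -> [6, 17, 26, 23, 20]
Pass 3: Select minimum 20 at index 4, swap -> [6, 17, 20, 23, 26]


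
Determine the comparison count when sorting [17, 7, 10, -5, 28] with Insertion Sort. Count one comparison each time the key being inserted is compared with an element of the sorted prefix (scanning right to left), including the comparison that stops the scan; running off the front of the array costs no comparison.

Insert 7: 17 > 7 (shift), reached front = 1 comparison(s) -> [7, 17, 10, -5, 28]
Insert 10: 17 > 10 (shift), 7 <= 10 (stop) = 2 comparison(s) -> [7, 10, 17, -5, 28]
Insert -5: 17 > -5 (shift), 10 > -5 (shift), 7 > -5 (shift), reached front = 3 comparison(s) -> [-5, 7, 10, 17, 28]
Insert 28: 17 <= 28 (stop) = 1 comparison(s) -> [-5, 7, 10, 17, 28]
Total comparisons: 1 + 2 + 3 + 1 = 7


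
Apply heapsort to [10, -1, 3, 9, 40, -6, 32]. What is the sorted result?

Build heap: [40, 10, 32, 9, -1, -6, 3]
Extract 40: [32, 10, 3, 9, -1, -6, 40]
Extract 32: [10, 9, 3, -6, -1, 32, 40]
Extract 10: [9, -1, 3, -6, 10, 32, 40]
Extract 9: [3, -1, -6, 9, 10, 32, 40]
Extract 3: [-1, -6, 3, 9, 10, 32, 40]
Extract -1: [-6, -1, 3, 9, 10, 32, 40]


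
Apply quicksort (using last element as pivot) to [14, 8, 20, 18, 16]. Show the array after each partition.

Partition 1: pivot=16 at index 2 -> [14, 8, 16, 18, 20]
Partition 2: pivot=8 at index 0 -> [8, 14, 16, 18, 20]
Partition 3: pivot=20 at index 4 -> [8, 14, 16, 18, 20]


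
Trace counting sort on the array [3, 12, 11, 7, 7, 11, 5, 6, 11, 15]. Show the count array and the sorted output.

Count array: [0, 0, 0, 1, 0, 1, 1, 2, 0, 0, 0, 3, 1, 0, 0, 1]
(count[i] = number of elements equal to i)
Cumulative count: [0, 0, 0, 1, 1, 2, 3, 5, 5, 5, 5, 8, 9, 9, 9, 10]
Sorted: [3, 5, 6, 7, 7, 11, 11, 11, 12, 15]


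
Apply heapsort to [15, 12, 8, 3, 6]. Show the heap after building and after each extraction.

Build heap: [15, 12, 8, 3, 6]
Extract 15: [12, 6, 8, 3, 15]
Extract 12: [8, 6, 3, 12, 15]
Extract 8: [6, 3, 8, 12, 15]
Extract 6: [3, 6, 8, 12, 15]


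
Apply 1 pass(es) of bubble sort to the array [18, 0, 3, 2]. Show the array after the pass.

After pass 1: [0, 3, 2, 18] (3 swaps)
Total swaps: 3


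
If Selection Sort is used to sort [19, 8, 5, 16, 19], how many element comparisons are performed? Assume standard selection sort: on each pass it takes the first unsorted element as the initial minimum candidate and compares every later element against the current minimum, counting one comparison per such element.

Pass 1: scan indices 1..4 for the minimum = 4 comparison(s); min is 5, place at index 0 -> [5, 8, 19, 16, 19]
Pass 2: scan indices 2..4 for the minimum = 3 comparison(s); min is 8, place at index 1 -> [5, 8, 19, 16, 19]
Pass 3: scan indices 3..4 for the minimum = 2 comparison(s); min is 16, place at index 2 -> [5, 8, 16, 19, 19]
Pass 4: scan indices 4..4 for the minimum = 1 comparison(s); min is 19, place at index 3 -> [5, 8, 16, 19, 19]
Selection sort always scans the whole unsorted suffix, so the count is (n-1) + (n-2) + ... + 1 = n(n-1)/2 = 5*4/2 = 10 regardless of the input order.
Total comparisons: 4 + 3 + 2 + 1 = 10


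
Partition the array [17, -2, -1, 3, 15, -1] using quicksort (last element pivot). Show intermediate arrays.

Partition 1: pivot=-1 at index 2 -> [-2, -1, -1, 3, 15, 17]
Partition 2: pivot=-1 at index 1 -> [-2, -1, -1, 3, 15, 17]
Partition 3: pivot=17 at index 5 -> [-2, -1, -1, 3, 15, 17]
Partition 4: pivot=15 at index 4 -> [-2, -1, -1, 3, 15, 17]


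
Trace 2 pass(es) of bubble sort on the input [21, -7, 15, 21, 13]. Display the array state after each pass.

After pass 1: [-7, 15, 21, 13, 21] (3 swaps)
After pass 2: [-7, 15, 13, 21, 21] (1 swaps)
Total swaps: 4


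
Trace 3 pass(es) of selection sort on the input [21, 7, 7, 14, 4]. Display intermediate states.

Pass 1: Select minimum 4 at index 4, swap -> [4, 7, 7, 14, 21]
Pass 2: Select minimum 7 at index 1, swap -> [4, 7, 7, 14, 21]
Pass 3: Select minimum 7 at index 2, swap -> [4, 7, 7, 14, 21]


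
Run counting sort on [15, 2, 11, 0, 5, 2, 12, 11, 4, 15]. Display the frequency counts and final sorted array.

Count array: [1, 0, 2, 0, 1, 1, 0, 0, 0, 0, 0, 2, 1, 0, 0, 2]
(count[i] = number of elements equal to i)
Cumulative count: [1, 1, 3, 3, 4, 5, 5, 5, 5, 5, 5, 7, 8, 8, 8, 10]
Sorted: [0, 2, 2, 4, 5, 11, 11, 12, 15, 15]


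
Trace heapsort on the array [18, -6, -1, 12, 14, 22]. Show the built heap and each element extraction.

Build heap: [22, 14, 18, 12, -6, -1]
Extract 22: [18, 14, -1, 12, -6, 22]
Extract 18: [14, 12, -1, -6, 18, 22]
Extract 14: [12, -6, -1, 14, 18, 22]
Extract 12: [-1, -6, 12, 14, 18, 22]
Extract -1: [-6, -1, 12, 14, 18, 22]


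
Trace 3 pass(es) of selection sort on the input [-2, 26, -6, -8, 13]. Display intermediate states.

Pass 1: Select minimum -8 at index 3, swap -> [-8, 26, -6, -2, 13]
Pass 2: Select minimum -6 at index 2, swap -> [-8, -6, 26, -2, 13]
Pass 3: Select minimum -2 at index 3, swap -> [-8, -6, -2, 26, 13]


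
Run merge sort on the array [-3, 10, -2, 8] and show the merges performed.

Divide and conquer:
  Merge [-3] + [10] -> [-3, 10]
  Merge [-2] + [8] -> [-2, 8]
  Merge [-3, 10] + [-2, 8] -> [-3, -2, 8, 10]


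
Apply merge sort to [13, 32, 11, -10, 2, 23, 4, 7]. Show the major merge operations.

Divide and conquer:
  Merge [13] + [32] -> [13, 32]
  Merge [11] + [-10] -> [-10, 11]
  Merge [13, 32] + [-10, 11] -> [-10, 11, 13, 32]
  Merge [2] + [23] -> [2, 23]
  Merge [4] + [7] -> [4, 7]
  Merge [2, 23] + [4, 7] -> [2, 4, 7, 23]
  Merge [-10, 11, 13, 32] + [2, 4, 7, 23] -> [-10, 2, 4, 7, 11, 13, 23, 32]


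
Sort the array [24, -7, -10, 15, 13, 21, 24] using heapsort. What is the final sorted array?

Build heap: [24, 15, 24, -7, 13, 21, -10]
Extract 24: [24, 15, 21, -7, 13, -10, 24]
Extract 24: [21, 15, -10, -7, 13, 24, 24]
Extract 21: [15, 13, -10, -7, 21, 24, 24]
Extract 15: [13, -7, -10, 15, 21, 24, 24]
Extract 13: [-7, -10, 13, 15, 21, 24, 24]
Extract -7: [-10, -7, 13, 15, 21, 24, 24]


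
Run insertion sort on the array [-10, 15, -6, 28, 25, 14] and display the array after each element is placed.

First element -10 is already 'sorted'
Insert 15: shifted 0 elements -> [-10, 15, -6, 28, 25, 14]
Insert -6: shifted 1 elements -> [-10, -6, 15, 28, 25, 14]
Insert 28: shifted 0 elements -> [-10, -6, 15, 28, 25, 14]
Insert 25: shifted 1 elements -> [-10, -6, 15, 25, 28, 14]
Insert 14: shifted 3 elements -> [-10, -6, 14, 15, 25, 28]


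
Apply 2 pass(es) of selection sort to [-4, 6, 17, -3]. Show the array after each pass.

Pass 1: Select minimum -4 at index 0, swap -> [-4, 6, 17, -3]
Pass 2: Select minimum -3 at index 3, swap -> [-4, -3, 17, 6]


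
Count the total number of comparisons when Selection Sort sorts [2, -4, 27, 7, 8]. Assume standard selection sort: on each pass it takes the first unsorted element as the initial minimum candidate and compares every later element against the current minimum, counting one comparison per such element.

Pass 1: scan indices 1..4 for the minimum = 4 comparison(s); min is -4, place at index 0 -> [-4, 2, 27, 7, 8]
Pass 2: scan indices 2..4 for the minimum = 3 comparison(s); min is 2, place at index 1 -> [-4, 2, 27, 7, 8]
Pass 3: scan indices 3..4 for the minimum = 2 comparison(s); min is 7, place at index 2 -> [-4, 2, 7, 27, 8]
Pass 4: scan indices 4..4 for the minimum = 1 comparison(s); min is 8, place at index 3 -> [-4, 2, 7, 8, 27]
Selection sort always scans the whole unsorted suffix, so the count is (n-1) + (n-2) + ... + 1 = n(n-1)/2 = 5*4/2 = 10 regardless of the input order.
Total comparisons: 4 + 3 + 2 + 1 = 10


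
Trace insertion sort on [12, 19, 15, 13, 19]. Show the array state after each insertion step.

First element 12 is already 'sorted'
Insert 19: shifted 0 elements -> [12, 19, 15, 13, 19]
Insert 15: shifted 1 elements -> [12, 15, 19, 13, 19]
Insert 13: shifted 2 elements -> [12, 13, 15, 19, 19]
Insert 19: shifted 0 elements -> [12, 13, 15, 19, 19]


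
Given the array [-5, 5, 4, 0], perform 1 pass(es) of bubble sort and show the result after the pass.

After pass 1: [-5, 4, 0, 5] (2 swaps)
Total swaps: 2


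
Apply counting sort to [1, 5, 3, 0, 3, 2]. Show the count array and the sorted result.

Count array: [1, 1, 1, 2, 0, 1]
(count[i] = number of elements equal to i)
Cumulative count: [1, 2, 3, 5, 5, 6]
Sorted: [0, 1, 2, 3, 3, 5]


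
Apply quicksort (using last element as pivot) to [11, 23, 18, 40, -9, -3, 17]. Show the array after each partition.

Partition 1: pivot=17 at index 3 -> [11, -9, -3, 17, 23, 18, 40]
Partition 2: pivot=-3 at index 1 -> [-9, -3, 11, 17, 23, 18, 40]
Partition 3: pivot=40 at index 6 -> [-9, -3, 11, 17, 23, 18, 40]
Partition 4: pivot=18 at index 4 -> [-9, -3, 11, 17, 18, 23, 40]


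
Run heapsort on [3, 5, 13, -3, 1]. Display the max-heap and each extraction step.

Build heap: [13, 5, 3, -3, 1]
Extract 13: [5, 1, 3, -3, 13]
Extract 5: [3, 1, -3, 5, 13]
Extract 3: [1, -3, 3, 5, 13]
Extract 1: [-3, 1, 3, 5, 13]


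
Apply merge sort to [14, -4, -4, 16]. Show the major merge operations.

Divide and conquer:
  Merge [14] + [-4] -> [-4, 14]
  Merge [-4] + [16] -> [-4, 16]
  Merge [-4, 14] + [-4, 16] -> [-4, -4, 14, 16]


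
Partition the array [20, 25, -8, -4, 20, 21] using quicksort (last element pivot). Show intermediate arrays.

Partition 1: pivot=21 at index 4 -> [20, -8, -4, 20, 21, 25]
Partition 2: pivot=20 at index 3 -> [20, -8, -4, 20, 21, 25]
Partition 3: pivot=-4 at index 1 -> [-8, -4, 20, 20, 21, 25]


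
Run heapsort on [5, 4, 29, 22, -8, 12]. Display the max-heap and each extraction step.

Build heap: [29, 22, 12, 4, -8, 5]
Extract 29: [22, 5, 12, 4, -8, 29]
Extract 22: [12, 5, -8, 4, 22, 29]
Extract 12: [5, 4, -8, 12, 22, 29]
Extract 5: [4, -8, 5, 12, 22, 29]
Extract 4: [-8, 4, 5, 12, 22, 29]


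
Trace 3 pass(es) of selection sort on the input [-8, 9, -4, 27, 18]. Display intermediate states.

Pass 1: Select minimum -8 at index 0, swap -> [-8, 9, -4, 27, 18]
Pass 2: Select minimum -4 at index 2, swap -> [-8, -4, 9, 27, 18]
Pass 3: Select minimum 9 at index 2, swap -> [-8, -4, 9, 27, 18]


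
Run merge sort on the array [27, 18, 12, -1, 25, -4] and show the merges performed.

Divide and conquer:
  Merge [18] + [12] -> [12, 18]
  Merge [27] + [12, 18] -> [12, 18, 27]
  Merge [25] + [-4] -> [-4, 25]
  Merge [-1] + [-4, 25] -> [-4, -1, 25]
  Merge [12, 18, 27] + [-4, -1, 25] -> [-4, -1, 12, 18, 25, 27]


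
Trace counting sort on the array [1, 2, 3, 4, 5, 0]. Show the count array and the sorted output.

Count array: [1, 1, 1, 1, 1, 1]
(count[i] = number of elements equal to i)
Cumulative count: [1, 2, 3, 4, 5, 6]
Sorted: [0, 1, 2, 3, 4, 5]


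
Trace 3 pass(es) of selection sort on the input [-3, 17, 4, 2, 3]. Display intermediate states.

Pass 1: Select minimum -3 at index 0, swap -> [-3, 17, 4, 2, 3]
Pass 2: Select minimum 2 at index 3, swap -> [-3, 2, 4, 17, 3]
Pass 3: Select minimum 3 at index 4, swap -> [-3, 2, 3, 17, 4]


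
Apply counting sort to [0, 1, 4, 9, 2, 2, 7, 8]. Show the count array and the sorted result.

Count array: [1, 1, 2, 0, 1, 0, 0, 1, 1, 1]
(count[i] = number of elements equal to i)
Cumulative count: [1, 2, 4, 4, 5, 5, 5, 6, 7, 8]
Sorted: [0, 1, 2, 2, 4, 7, 8, 9]


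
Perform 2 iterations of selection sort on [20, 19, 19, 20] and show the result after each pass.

Pass 1: Select minimum 19 at index 1, swap -> [19, 20, 19, 20]
Pass 2: Select minimum 19 at index 2, swap -> [19, 19, 20, 20]


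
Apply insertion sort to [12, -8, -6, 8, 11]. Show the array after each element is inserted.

First element 12 is already 'sorted'
Insert -8: shifted 1 elements -> [-8, 12, -6, 8, 11]
Insert -6: shifted 1 elements -> [-8, -6, 12, 8, 11]
Insert 8: shifted 1 elements -> [-8, -6, 8, 12, 11]
Insert 11: shifted 1 elements -> [-8, -6, 8, 11, 12]


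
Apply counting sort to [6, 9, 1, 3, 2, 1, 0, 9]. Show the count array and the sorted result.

Count array: [1, 2, 1, 1, 0, 0, 1, 0, 0, 2]
(count[i] = number of elements equal to i)
Cumulative count: [1, 3, 4, 5, 5, 5, 6, 6, 6, 8]
Sorted: [0, 1, 1, 2, 3, 6, 9, 9]


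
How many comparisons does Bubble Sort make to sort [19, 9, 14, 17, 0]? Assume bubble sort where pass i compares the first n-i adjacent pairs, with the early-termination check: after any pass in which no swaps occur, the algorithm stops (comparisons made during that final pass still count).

Pass 1: compare adjacent pairs (0,1)..(3,4) = 4 comparison(s), 4 swap(s) -> [9, 14, 17, 0, 19]
Pass 2: compare adjacent pairs (0,1)..(2,3) = 3 comparison(s), 1 swap(s) -> [9, 14, 0, 17, 19]
Pass 3: compare adjacent pairs (0,1)..(1,2) = 2 comparison(s), 1 swap(s) -> [9, 0, 14, 17, 19]
Pass 4: compare adjacent pairs (0,1)..(0,1) = 1 comparison(s), 1 swap(s) -> [0, 9, 14, 17, 19]
Every pass made at least one swap, so all n-1 passes run.
Total comparisons: 4 + 3 + 2 + 1 = 10


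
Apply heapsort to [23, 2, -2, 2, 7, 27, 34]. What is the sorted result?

Build heap: [34, 7, 27, 2, 2, 23, -2]
Extract 34: [27, 7, 23, 2, 2, -2, 34]
Extract 27: [23, 7, -2, 2, 2, 27, 34]
Extract 23: [7, 2, -2, 2, 23, 27, 34]
Extract 7: [2, 2, -2, 7, 23, 27, 34]
Extract 2: [2, -2, 2, 7, 23, 27, 34]
Extract 2: [-2, 2, 2, 7, 23, 27, 34]


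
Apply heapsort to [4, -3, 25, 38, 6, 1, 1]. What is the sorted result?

Build heap: [38, 6, 25, -3, 4, 1, 1]
Extract 38: [25, 6, 1, -3, 4, 1, 38]
Extract 25: [6, 4, 1, -3, 1, 25, 38]
Extract 6: [4, 1, 1, -3, 6, 25, 38]
Extract 4: [1, -3, 1, 4, 6, 25, 38]
Extract 1: [1, -3, 1, 4, 6, 25, 38]
Extract 1: [-3, 1, 1, 4, 6, 25, 38]


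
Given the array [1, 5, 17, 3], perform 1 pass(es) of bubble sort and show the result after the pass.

After pass 1: [1, 5, 3, 17] (1 swaps)
Total swaps: 1


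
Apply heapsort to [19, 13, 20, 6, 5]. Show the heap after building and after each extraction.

Build heap: [20, 13, 19, 6, 5]
Extract 20: [19, 13, 5, 6, 20]
Extract 19: [13, 6, 5, 19, 20]
Extract 13: [6, 5, 13, 19, 20]
Extract 6: [5, 6, 13, 19, 20]


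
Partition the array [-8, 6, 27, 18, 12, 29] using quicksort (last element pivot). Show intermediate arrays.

Partition 1: pivot=29 at index 5 -> [-8, 6, 27, 18, 12, 29]
Partition 2: pivot=12 at index 2 -> [-8, 6, 12, 18, 27, 29]
Partition 3: pivot=6 at index 1 -> [-8, 6, 12, 18, 27, 29]
Partition 4: pivot=27 at index 4 -> [-8, 6, 12, 18, 27, 29]


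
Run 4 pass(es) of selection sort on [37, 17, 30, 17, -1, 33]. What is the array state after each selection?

Pass 1: Select minimum -1 at index 4, swap -> [-1, 17, 30, 17, 37, 33]
Pass 2: Select minimum 17 at index 1, swap -> [-1, 17, 30, 17, 37, 33]
Pass 3: Select minimum 17 at index 3, swap -> [-1, 17, 17, 30, 37, 33]
Pass 4: Select minimum 30 at index 3, swap -> [-1, 17, 17, 30, 37, 33]


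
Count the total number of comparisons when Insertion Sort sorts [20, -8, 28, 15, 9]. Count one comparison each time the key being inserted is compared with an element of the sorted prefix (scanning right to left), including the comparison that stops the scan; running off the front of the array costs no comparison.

Insert -8: 20 > -8 (shift), reached front = 1 comparison(s) -> [-8, 20, 28, 15, 9]
Insert 28: 20 <= 28 (stop) = 1 comparison(s) -> [-8, 20, 28, 15, 9]
Insert 15: 28 > 15 (shift), 20 > 15 (shift), -8 <= 15 (stop) = 3 comparison(s) -> [-8, 15, 20, 28, 9]
Insert 9: 28 > 9 (shift), 20 > 9 (shift), 15 > 9 (shift), -8 <= 9 (stop) = 4 comparison(s) -> [-8, 9, 15, 20, 28]
Total comparisons: 1 + 1 + 3 + 4 = 9


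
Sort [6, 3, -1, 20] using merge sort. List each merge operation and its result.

Divide and conquer:
  Merge [6] + [3] -> [3, 6]
  Merge [-1] + [20] -> [-1, 20]
  Merge [3, 6] + [-1, 20] -> [-1, 3, 6, 20]


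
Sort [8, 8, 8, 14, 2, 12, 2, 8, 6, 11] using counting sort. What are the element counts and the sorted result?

Count array: [0, 0, 2, 0, 0, 0, 1, 0, 4, 0, 0, 1, 1, 0, 1]
(count[i] = number of elements equal to i)
Cumulative count: [0, 0, 2, 2, 2, 2, 3, 3, 7, 7, 7, 8, 9, 9, 10]
Sorted: [2, 2, 6, 8, 8, 8, 8, 11, 12, 14]


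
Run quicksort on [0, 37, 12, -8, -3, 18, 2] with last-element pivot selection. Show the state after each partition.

Partition 1: pivot=2 at index 3 -> [0, -8, -3, 2, 12, 18, 37]
Partition 2: pivot=-3 at index 1 -> [-8, -3, 0, 2, 12, 18, 37]
Partition 3: pivot=37 at index 6 -> [-8, -3, 0, 2, 12, 18, 37]
Partition 4: pivot=18 at index 5 -> [-8, -3, 0, 2, 12, 18, 37]


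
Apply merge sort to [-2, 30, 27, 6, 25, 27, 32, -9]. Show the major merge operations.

Divide and conquer:
  Merge [-2] + [30] -> [-2, 30]
  Merge [27] + [6] -> [6, 27]
  Merge [-2, 30] + [6, 27] -> [-2, 6, 27, 30]
  Merge [25] + [27] -> [25, 27]
  Merge [32] + [-9] -> [-9, 32]
  Merge [25, 27] + [-9, 32] -> [-9, 25, 27, 32]
  Merge [-2, 6, 27, 30] + [-9, 25, 27, 32] -> [-9, -2, 6, 25, 27, 27, 30, 32]


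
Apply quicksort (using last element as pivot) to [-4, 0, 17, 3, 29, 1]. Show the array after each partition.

Partition 1: pivot=1 at index 2 -> [-4, 0, 1, 3, 29, 17]
Partition 2: pivot=0 at index 1 -> [-4, 0, 1, 3, 29, 17]
Partition 3: pivot=17 at index 4 -> [-4, 0, 1, 3, 17, 29]


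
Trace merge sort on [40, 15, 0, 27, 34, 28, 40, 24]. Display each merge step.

Divide and conquer:
  Merge [40] + [15] -> [15, 40]
  Merge [0] + [27] -> [0, 27]
  Merge [15, 40] + [0, 27] -> [0, 15, 27, 40]
  Merge [34] + [28] -> [28, 34]
  Merge [40] + [24] -> [24, 40]
  Merge [28, 34] + [24, 40] -> [24, 28, 34, 40]
  Merge [0, 15, 27, 40] + [24, 28, 34, 40] -> [0, 15, 24, 27, 28, 34, 40, 40]


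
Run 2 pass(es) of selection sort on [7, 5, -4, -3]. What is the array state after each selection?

Pass 1: Select minimum -4 at index 2, swap -> [-4, 5, 7, -3]
Pass 2: Select minimum -3 at index 3, swap -> [-4, -3, 7, 5]


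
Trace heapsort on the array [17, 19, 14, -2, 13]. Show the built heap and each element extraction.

Build heap: [19, 17, 14, -2, 13]
Extract 19: [17, 13, 14, -2, 19]
Extract 17: [14, 13, -2, 17, 19]
Extract 14: [13, -2, 14, 17, 19]
Extract 13: [-2, 13, 14, 17, 19]


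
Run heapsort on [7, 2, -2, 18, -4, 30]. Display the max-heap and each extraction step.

Build heap: [30, 18, 7, 2, -4, -2]
Extract 30: [18, 2, 7, -2, -4, 30]
Extract 18: [7, 2, -4, -2, 18, 30]
Extract 7: [2, -2, -4, 7, 18, 30]
Extract 2: [-2, -4, 2, 7, 18, 30]
Extract -2: [-4, -2, 2, 7, 18, 30]


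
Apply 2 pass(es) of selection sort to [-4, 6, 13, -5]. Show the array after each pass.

Pass 1: Select minimum -5 at index 3, swap -> [-5, 6, 13, -4]
Pass 2: Select minimum -4 at index 3, swap -> [-5, -4, 13, 6]


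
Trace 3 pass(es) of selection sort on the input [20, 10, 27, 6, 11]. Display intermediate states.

Pass 1: Select minimum 6 at index 3, swap -> [6, 10, 27, 20, 11]
Pass 2: Select minimum 10 at index 1, swap -> [6, 10, 27, 20, 11]
Pass 3: Select minimum 11 at index 4, swap -> [6, 10, 11, 20, 27]


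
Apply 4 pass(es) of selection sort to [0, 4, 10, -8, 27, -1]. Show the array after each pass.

Pass 1: Select minimum -8 at index 3, swap -> [-8, 4, 10, 0, 27, -1]
Pass 2: Select minimum -1 at index 5, swap -> [-8, -1, 10, 0, 27, 4]
Pass 3: Select minimum 0 at index 3, swap -> [-8, -1, 0, 10, 27, 4]
Pass 4: Select minimum 4 at index 5, swap -> [-8, -1, 0, 4, 27, 10]


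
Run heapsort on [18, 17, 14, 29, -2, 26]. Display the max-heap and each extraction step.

Build heap: [29, 18, 26, 17, -2, 14]
Extract 29: [26, 18, 14, 17, -2, 29]
Extract 26: [18, 17, 14, -2, 26, 29]
Extract 18: [17, -2, 14, 18, 26, 29]
Extract 17: [14, -2, 17, 18, 26, 29]
Extract 14: [-2, 14, 17, 18, 26, 29]


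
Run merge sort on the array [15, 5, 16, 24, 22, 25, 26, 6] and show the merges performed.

Divide and conquer:
  Merge [15] + [5] -> [5, 15]
  Merge [16] + [24] -> [16, 24]
  Merge [5, 15] + [16, 24] -> [5, 15, 16, 24]
  Merge [22] + [25] -> [22, 25]
  Merge [26] + [6] -> [6, 26]
  Merge [22, 25] + [6, 26] -> [6, 22, 25, 26]
  Merge [5, 15, 16, 24] + [6, 22, 25, 26] -> [5, 6, 15, 16, 22, 24, 25, 26]


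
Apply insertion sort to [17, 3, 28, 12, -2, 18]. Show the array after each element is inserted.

First element 17 is already 'sorted'
Insert 3: shifted 1 elements -> [3, 17, 28, 12, -2, 18]
Insert 28: shifted 0 elements -> [3, 17, 28, 12, -2, 18]
Insert 12: shifted 2 elements -> [3, 12, 17, 28, -2, 18]
Insert -2: shifted 4 elements -> [-2, 3, 12, 17, 28, 18]
Insert 18: shifted 1 elements -> [-2, 3, 12, 17, 18, 28]


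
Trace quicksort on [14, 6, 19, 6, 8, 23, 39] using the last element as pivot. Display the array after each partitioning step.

Partition 1: pivot=39 at index 6 -> [14, 6, 19, 6, 8, 23, 39]
Partition 2: pivot=23 at index 5 -> [14, 6, 19, 6, 8, 23, 39]
Partition 3: pivot=8 at index 2 -> [6, 6, 8, 14, 19, 23, 39]
Partition 4: pivot=6 at index 1 -> [6, 6, 8, 14, 19, 23, 39]
Partition 5: pivot=19 at index 4 -> [6, 6, 8, 14, 19, 23, 39]


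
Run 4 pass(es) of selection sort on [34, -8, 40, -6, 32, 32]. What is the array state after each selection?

Pass 1: Select minimum -8 at index 1, swap -> [-8, 34, 40, -6, 32, 32]
Pass 2: Select minimum -6 at index 3, swap -> [-8, -6, 40, 34, 32, 32]
Pass 3: Select minimum 32 at index 4, swap -> [-8, -6, 32, 34, 40, 32]
Pass 4: Select minimum 32 at index 5, swap -> [-8, -6, 32, 32, 40, 34]


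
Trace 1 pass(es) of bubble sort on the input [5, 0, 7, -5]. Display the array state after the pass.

After pass 1: [0, 5, -5, 7] (2 swaps)
Total swaps: 2


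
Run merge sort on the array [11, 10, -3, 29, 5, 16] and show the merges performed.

Divide and conquer:
  Merge [10] + [-3] -> [-3, 10]
  Merge [11] + [-3, 10] -> [-3, 10, 11]
  Merge [5] + [16] -> [5, 16]
  Merge [29] + [5, 16] -> [5, 16, 29]
  Merge [-3, 10, 11] + [5, 16, 29] -> [-3, 5, 10, 11, 16, 29]


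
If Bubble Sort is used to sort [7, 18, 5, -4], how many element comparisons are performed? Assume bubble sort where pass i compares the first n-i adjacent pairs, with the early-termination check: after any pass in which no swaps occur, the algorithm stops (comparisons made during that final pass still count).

Pass 1: compare adjacent pairs (0,1)..(2,3) = 3 comparison(s), 2 swap(s) -> [7, 5, -4, 18]
Pass 2: compare adjacent pairs (0,1)..(1,2) = 2 comparison(s), 2 swap(s) -> [5, -4, 7, 18]
Pass 3: compare adjacent pairs (0,1)..(0,1) = 1 comparison(s), 1 swap(s) -> [-4, 5, 7, 18]
Every pass made at least one swap, so all n-1 passes run.
Total comparisons: 3 + 2 + 1 = 6


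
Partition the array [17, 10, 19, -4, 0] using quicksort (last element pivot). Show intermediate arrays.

Partition 1: pivot=0 at index 1 -> [-4, 0, 19, 17, 10]
Partition 2: pivot=10 at index 2 -> [-4, 0, 10, 17, 19]
Partition 3: pivot=19 at index 4 -> [-4, 0, 10, 17, 19]


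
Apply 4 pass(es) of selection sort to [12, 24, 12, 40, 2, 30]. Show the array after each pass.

Pass 1: Select minimum 2 at index 4, swap -> [2, 24, 12, 40, 12, 30]
Pass 2: Select minimum 12 at index 2, swap -> [2, 12, 24, 40, 12, 30]
Pass 3: Select minimum 12 at index 4, swap -> [2, 12, 12, 40, 24, 30]
Pass 4: Select minimum 24 at index 4, swap -> [2, 12, 12, 24, 40, 30]


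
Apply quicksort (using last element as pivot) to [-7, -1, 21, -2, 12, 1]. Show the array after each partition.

Partition 1: pivot=1 at index 3 -> [-7, -1, -2, 1, 12, 21]
Partition 2: pivot=-2 at index 1 -> [-7, -2, -1, 1, 12, 21]
Partition 3: pivot=21 at index 5 -> [-7, -2, -1, 1, 12, 21]


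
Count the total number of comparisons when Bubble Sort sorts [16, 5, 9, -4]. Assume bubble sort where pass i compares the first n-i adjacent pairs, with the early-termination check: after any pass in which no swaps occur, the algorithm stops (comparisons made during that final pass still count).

Pass 1: compare adjacent pairs (0,1)..(2,3) = 3 comparison(s), 3 swap(s) -> [5, 9, -4, 16]
Pass 2: compare adjacent pairs (0,1)..(1,2) = 2 comparison(s), 1 swap(s) -> [5, -4, 9, 16]
Pass 3: compare adjacent pairs (0,1)..(0,1) = 1 comparison(s), 1 swap(s) -> [-4, 5, 9, 16]
Every pass made at least one swap, so all n-1 passes run.
Total comparisons: 3 + 2 + 1 = 6


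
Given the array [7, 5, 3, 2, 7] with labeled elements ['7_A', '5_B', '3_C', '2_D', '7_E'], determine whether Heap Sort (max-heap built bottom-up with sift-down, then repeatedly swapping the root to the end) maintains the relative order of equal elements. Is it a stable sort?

Trace Heap Sort on the labeled array (the key is the number; the letter only tracks identity):
  Build max-heap: [7_A, 7_E, 3_C, 2_D, 5_B]
  Swap root 7_A to index 4, re-heapify first 4 -> [7_E, 5_B, 3_C, 2_D, 7_A]
  Swap root 7_E to index 3, re-heapify first 3 -> [5_B, 2_D, 3_C, 7_E, 7_A]
  Swap root 5_B to index 2, re-heapify first 2 -> [3_C, 2_D, 5_B, 7_E, 7_A]
  Swap root 3_C to index 1, re-heapify first 1 -> [2_D, 3_C, 5_B, 7_E, 7_A]
Final order: [2_D, 3_C, 5_B, 7_E, 7_A]
Equal keys:
  value 7: originally 7_A, 7_E; after sorting 7_E, 7_A -> order changed
Equal keys were reordered, so Heap Sort is not stable: heap construction and root-to-end swaps move elements without regard to the original order of equal keys. (One such input is enough; an unstable sort may happen to preserve order on other inputs, but it gives no guarantee.)
Answer: Not stable
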